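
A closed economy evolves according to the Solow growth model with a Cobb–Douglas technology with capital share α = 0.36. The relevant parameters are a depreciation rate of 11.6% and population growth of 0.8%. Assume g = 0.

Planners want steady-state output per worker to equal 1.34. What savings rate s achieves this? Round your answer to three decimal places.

In steady state, investment equals break-even investment: s·k^α = (n + δ)·k.
Since y* = [s/(n + δ)]^(α/(1−α)), we have s/(n + δ) = (y*)^((1−α)/α) = 1.34^1.7778 = 1.6825.
Therefore s = 1.6825 × (n + δ) = 1.6825 × 0.124 = 0.2086.

s ≈ 0.209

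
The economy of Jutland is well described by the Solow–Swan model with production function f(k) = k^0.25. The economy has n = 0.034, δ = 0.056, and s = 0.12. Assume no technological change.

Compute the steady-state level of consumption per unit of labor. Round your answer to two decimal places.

At the steady state, Δk = 0, so s·k^α = (n + δ)·k.
Dividing both sides by k: k^(1−α) = s / (n + δ).
k^0.75 = 0.12 / (0.034 + 0.056) = 0.12 / 0.090 = 1.3333
k* = 1.3333^(1/0.75) ≈ 1.4675
y* = (k*)^α = 1.4675^0.25 ≈ 1.1006
c* = (1 − s)·y* = (1 − 0.12) × 1.1006 ≈ 0.9685

c* = 0.97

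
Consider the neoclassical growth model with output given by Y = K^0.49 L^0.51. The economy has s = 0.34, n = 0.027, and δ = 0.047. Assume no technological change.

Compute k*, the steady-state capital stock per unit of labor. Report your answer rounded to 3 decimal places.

At the steady state, Δk = 0, so s·k^α = (n + δ)·k.
Rearranging, k^(1−α) = s / (n + δ).
k^0.51 = 0.34 / (0.027 + 0.047) = 0.34 / 0.074 = 4.5946
k* = 4.5946^(1/0.51) ≈ 19.8850

k* ≈ 19.885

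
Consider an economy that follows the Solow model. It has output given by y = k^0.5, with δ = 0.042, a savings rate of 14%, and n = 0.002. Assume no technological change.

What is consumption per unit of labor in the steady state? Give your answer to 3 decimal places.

c* ≈ 2.736

Steady state requires s·f(k) = (n + δ)·k, i.e. s·k^α = (n + δ)·k.
Rearranging, k^(1−α) = s / (n + δ).
k^0.5 = 0.14 / (0.002 + 0.042) = 0.14 / 0.044 = 3.1818
k* = 3.1818^(1/0.5) ≈ 10.1239
y* = (k*)^α = 10.1239^0.5 ≈ 3.1818
c* = (1 − s)·y* = (1 − 0.14) × 3.1818 ≈ 2.7363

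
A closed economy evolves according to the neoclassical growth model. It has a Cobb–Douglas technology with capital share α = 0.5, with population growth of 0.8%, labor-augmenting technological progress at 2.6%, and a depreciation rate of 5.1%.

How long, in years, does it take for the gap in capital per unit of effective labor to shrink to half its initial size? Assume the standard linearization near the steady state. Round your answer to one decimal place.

Near the steady state the convergence rate is λ = (1 − α)(n + g + δ).
λ = (1 − 0.5) × 0.085 = 0.5 × 0.085 = 0.0425
Half-life = ln 2 / λ = 0.6931 / 0.0425 ≈ 16.31 years

half-life ≈ 16.3 years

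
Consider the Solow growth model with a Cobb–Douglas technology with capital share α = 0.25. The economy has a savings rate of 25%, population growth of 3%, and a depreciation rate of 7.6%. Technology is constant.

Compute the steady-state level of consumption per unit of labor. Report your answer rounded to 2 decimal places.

At the steady state, Δk = 0, so s·k^α = (n + δ)·k.
Dividing both sides by k: k^(1−α) = s / (n + δ).
k^0.75 = 0.25 / (0.030 + 0.076) = 0.25 / 0.106 = 2.3585
k* = 2.3585^(1/0.75) ≈ 3.1394
y* = (k*)^α = 3.1394^0.25 ≈ 1.3311
c* = (1 − s)·y* = (1 − 0.25) × 1.3311 ≈ 0.9983

c* ≈ 1.00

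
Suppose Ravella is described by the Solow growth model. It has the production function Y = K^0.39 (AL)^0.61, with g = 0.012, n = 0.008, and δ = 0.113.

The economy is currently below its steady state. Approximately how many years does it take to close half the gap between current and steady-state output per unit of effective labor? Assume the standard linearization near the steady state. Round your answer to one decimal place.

Near the steady state the convergence rate is λ = (1 − α)(n + g + δ).
λ = (1 − 0.39) × 0.133 = 0.61 × 0.133 = 0.08113
Half-life = ln 2 / λ = 0.6931 / 0.08113 ≈ 8.54 years

t_½ ≈ 8.5 years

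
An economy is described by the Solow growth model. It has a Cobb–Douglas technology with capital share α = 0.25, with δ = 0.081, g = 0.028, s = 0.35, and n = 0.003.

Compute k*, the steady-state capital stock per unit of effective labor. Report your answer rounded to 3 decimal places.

Steady state requires s·f(k) = (n + g + δ)·k, i.e. s·k^α = (n + g + δ)·k.
Rearranging, k^(1−α) = s / (n + g + δ).
k^0.75 = 0.35 / (0.003 + 0.028 + 0.081) = 0.35 / 0.112 = 3.1250
k* = 3.1250^(1/0.75) ≈ 4.5688

k* = 4.569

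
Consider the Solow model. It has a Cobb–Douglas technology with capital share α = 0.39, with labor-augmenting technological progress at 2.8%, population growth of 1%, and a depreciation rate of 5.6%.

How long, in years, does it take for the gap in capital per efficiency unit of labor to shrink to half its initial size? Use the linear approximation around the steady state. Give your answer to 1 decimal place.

Near the steady state the convergence rate is λ = (1 − α)(n + g + δ).
λ = (1 − 0.39) × 0.094 = 0.61 × 0.094 = 0.05734
Half-life = ln 2 / λ = 0.6931 / 0.05734 ≈ 12.09 years

t_½ ≈ 12.1 years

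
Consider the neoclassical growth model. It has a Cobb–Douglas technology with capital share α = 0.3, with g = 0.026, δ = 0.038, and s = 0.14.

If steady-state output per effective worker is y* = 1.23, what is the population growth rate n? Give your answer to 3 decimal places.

In steady state, investment equals break-even investment: s·k^α = (n + g + δ)·k.
Since y* = [s/(n + g + δ)]^(α/(1−α)), we have s/(n + g + δ) = (y*)^((1−α)/α) = 1.23^2.3333 = 1.6210.
Therefore n + g + δ = s / 1.6210 = 0.14 / 1.6210 = 0.0864, so n = 0.0864 − 0.064 = 0.0224.

n ≈ 0.022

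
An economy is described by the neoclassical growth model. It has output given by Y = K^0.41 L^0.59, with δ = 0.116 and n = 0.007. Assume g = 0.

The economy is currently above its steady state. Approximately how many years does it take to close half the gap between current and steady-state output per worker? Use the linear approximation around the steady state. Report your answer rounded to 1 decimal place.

Near the steady state the convergence rate is λ = (1 − α)(n + δ).
λ = (1 − 0.41) × 0.123 = 0.59 × 0.123 = 0.07257
Half-life = ln 2 / λ = 0.6931 / 0.07257 ≈ 9.55 years

about 9.6 years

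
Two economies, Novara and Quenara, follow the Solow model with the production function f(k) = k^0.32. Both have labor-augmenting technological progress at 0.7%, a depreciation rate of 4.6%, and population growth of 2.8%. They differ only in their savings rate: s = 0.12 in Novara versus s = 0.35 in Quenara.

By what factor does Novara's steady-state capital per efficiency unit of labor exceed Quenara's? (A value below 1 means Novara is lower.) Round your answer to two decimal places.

Steady-state k* = [s/(n + g + δ)]^(1/(1−α)), so the ratio is [ (s_N/(n + g + δ)_N) / (s_Q/(n + g + δ)_Q) ]^1.4706.
s_N/(n + g + δ)_N = 0.12/0.081 = 1.4815; s_Q/(n + g + δ)_Q = 0.35/0.081 = 4.3210.
Ratio = (1.4815/4.3210)^1.4706 = 0.3429^1.4706 ≈ 0.2072

k*_N / k*_Q ≈ 0.21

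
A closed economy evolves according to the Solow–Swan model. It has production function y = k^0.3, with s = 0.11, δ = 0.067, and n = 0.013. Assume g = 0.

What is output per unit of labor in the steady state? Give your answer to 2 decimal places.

In steady state, investment equals break-even investment: s·k^α = (n + δ)·k.
Dividing both sides by k: k^(1−α) = s / (n + δ).
k^0.7 = 0.11 / (0.013 + 0.067) = 0.11 / 0.080 = 1.3750
k* = 1.3750^(1/0.7) ≈ 1.5761
y* = (k*)^α = 1.5761^0.3 ≈ 1.1462

y* ≈ 1.15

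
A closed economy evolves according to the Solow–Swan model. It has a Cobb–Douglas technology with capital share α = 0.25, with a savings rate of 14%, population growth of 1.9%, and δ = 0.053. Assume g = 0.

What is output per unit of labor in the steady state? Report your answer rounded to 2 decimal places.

At the steady state, Δk = 0, so s·k^α = (n + δ)·k.
Dividing both sides by k: k^(1−α) = s / (n + δ).
k^0.75 = 0.14 / (0.019 + 0.053) = 0.14 / 0.072 = 1.9444
k* = 1.9444^(1/0.75) ≈ 2.4269
y* = (k*)^α = 2.4269^0.25 ≈ 1.2481

y* = 1.25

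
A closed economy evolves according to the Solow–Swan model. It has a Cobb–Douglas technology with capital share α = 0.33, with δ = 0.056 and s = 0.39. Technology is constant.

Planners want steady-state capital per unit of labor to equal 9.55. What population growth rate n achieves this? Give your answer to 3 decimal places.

In steady state, investment equals break-even investment: s·k^α = (n + δ)·k.
So s / (n + δ) = (k*)^(1−α) = 9.55^0.67 = 4.5353.
Therefore n + δ = s / 4.5353 = 0.39 / 4.5353 = 0.0860, so n = 0.0860 − 0.056 = 0.0300.

n ≈ 0.030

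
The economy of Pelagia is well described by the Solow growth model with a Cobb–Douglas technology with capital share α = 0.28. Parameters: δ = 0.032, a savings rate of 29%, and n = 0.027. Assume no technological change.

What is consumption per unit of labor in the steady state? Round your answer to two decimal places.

At the steady state, Δk = 0, so s·k^α = (n + δ)·k.
Dividing both sides by k: k^(1−α) = s / (n + δ).
k^0.72 = 0.29 / (0.027 + 0.032) = 0.29 / 0.059 = 4.9153
k* = 4.9153^(1/0.72) ≈ 9.1303
y* = (k*)^α = 9.1303^0.28 ≈ 1.8575
c* = (1 − s)·y* = (1 − 0.29) × 1.8575 ≈ 1.3188

c* = 1.32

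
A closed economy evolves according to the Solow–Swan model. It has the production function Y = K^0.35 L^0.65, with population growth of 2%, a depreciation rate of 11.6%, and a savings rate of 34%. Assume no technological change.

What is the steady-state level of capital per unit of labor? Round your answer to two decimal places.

In steady state, investment equals break-even investment: s·k^α = (n + δ)·k.
Dividing both sides by k: k^(1−α) = s / (n + δ).
k^0.65 = 0.34 / (0.020 + 0.116) = 0.34 / 0.136 = 2.5000
k* = 2.5000^(1/0.65) ≈ 4.0946

k* ≈ 4.09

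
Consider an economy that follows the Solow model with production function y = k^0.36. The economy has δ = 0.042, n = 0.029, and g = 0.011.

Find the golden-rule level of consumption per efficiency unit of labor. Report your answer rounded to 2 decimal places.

c_gold ≈ 1.47

At the golden rule, f'(k) = n + g + δ, so α·k^(α−1) = n + g + δ and k_gold = (α/(n + g + δ))^(1/(1−α)).
k_gold = (0.36/0.082)^(1/0.64) = 4.3902^1.5625 ≈ 10.0898
c_gold = f(k_gold) − (n + g + δ)·k_gold = 2.2983 − 0.082×10.0898 ≈ 1.4709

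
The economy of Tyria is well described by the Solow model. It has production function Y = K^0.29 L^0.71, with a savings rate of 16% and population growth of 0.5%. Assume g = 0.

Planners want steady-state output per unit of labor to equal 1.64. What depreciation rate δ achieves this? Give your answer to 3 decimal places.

In steady state, investment equals break-even investment: s·k^α = (n + δ)·k.
Since y* = [s/(n + δ)]^(α/(1−α)), we have s/(n + δ) = (y*)^((1−α)/α) = 1.64^2.4483 = 3.3574.
Therefore n + δ = s / 3.3574 = 0.16 / 3.3574 = 0.0477, so δ = 0.0477 − 0.005 = 0.0427.

δ ≈ 0.043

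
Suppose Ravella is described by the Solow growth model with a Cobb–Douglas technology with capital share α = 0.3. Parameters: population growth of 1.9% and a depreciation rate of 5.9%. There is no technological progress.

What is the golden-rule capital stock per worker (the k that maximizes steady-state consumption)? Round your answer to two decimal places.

The golden rule sets f'(k) = n + δ, i.e. α·k^(α−1) = n + δ.
So k^(1−α) = α / (n + δ) = 0.3 / 0.078 = 3.8462.
k_gold = 3.8462^(1/0.7) ≈ 6.8511

k_gold ≈ 6.85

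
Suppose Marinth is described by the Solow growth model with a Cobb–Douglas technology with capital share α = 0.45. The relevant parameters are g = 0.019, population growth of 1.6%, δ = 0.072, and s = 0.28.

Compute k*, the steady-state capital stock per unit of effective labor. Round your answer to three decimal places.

k* ≈ 5.749

Steady state requires s·f(k) = (n + g + δ)·k, i.e. s·k^α = (n + g + δ)·k.
Dividing both sides by k: k^(1−α) = s / (n + g + δ).
k^0.55 = 0.28 / (0.016 + 0.019 + 0.072) = 0.28 / 0.107 = 2.6168
k* = 2.6168^(1/0.55) ≈ 5.7489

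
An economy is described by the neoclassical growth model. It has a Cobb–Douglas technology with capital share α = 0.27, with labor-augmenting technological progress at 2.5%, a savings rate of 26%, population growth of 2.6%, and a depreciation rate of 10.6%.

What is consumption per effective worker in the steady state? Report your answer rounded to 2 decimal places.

c* ≈ 0.89

Steady state requires s·f(k) = (n + g + δ)·k, i.e. s·k^α = (n + g + δ)·k.
Dividing both sides by k: k^(1−α) = s / (n + g + δ).
k^0.73 = 0.26 / (0.026 + 0.025 + 0.106) = 0.26 / 0.157 = 1.6561
k* = 1.6561^(1/0.73) ≈ 1.9958
y* = (k*)^α = 1.9958^0.27 ≈ 1.2051
c* = (1 − s)·y* = (1 − 0.26) × 1.2051 ≈ 0.8918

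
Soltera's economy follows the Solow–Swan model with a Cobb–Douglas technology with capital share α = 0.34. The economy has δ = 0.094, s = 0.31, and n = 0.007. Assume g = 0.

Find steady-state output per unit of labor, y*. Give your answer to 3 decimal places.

In steady state, investment equals break-even investment: s·k^α = (n + δ)·k.
Dividing both sides by k: k^(1−α) = s / (n + δ).
k^0.66 = 0.31 / (0.007 + 0.094) = 0.31 / 0.101 = 3.0693
k* = 3.0693^(1/0.66) ≈ 5.4694
y* = (k*)^α = 5.4694^0.34 ≈ 1.7820

y* = 1.782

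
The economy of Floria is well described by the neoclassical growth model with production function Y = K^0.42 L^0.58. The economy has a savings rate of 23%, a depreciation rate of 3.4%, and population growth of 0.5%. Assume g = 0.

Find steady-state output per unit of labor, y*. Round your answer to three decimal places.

In steady state, investment equals break-even investment: s·k^α = (n + δ)·k.
Rearranging, k^(1−α) = s / (n + δ).
k^0.58 = 0.23 / (0.005 + 0.034) = 0.23 / 0.039 = 5.8974
k* = 5.8974^(1/0.58) ≈ 21.3170
y* = (k*)^α = 21.3170^0.42 ≈ 3.6146

y* = 3.615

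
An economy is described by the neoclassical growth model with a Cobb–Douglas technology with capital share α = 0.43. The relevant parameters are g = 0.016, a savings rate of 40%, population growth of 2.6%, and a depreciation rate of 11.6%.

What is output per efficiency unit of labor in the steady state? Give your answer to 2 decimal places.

y* = 2.02

In steady state, investment equals break-even investment: s·k^α = (n + g + δ)·k.
Rearranging, k^(1−α) = s / (n + g + δ).
k^0.57 = 0.40 / (0.026 + 0.016 + 0.116) = 0.40 / 0.158 = 2.5316
k* = 2.5316^(1/0.57) ≈ 5.1017
y* = (k*)^α = 5.1017^0.43 ≈ 2.0152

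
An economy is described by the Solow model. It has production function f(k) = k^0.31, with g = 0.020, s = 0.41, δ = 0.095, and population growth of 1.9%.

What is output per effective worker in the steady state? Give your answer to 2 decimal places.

At the steady state, Δk = 0, so s·k^α = (n + g + δ)·k.
Dividing both sides by k: k^(1−α) = s / (n + g + δ).
k^0.69 = 0.41 / (0.019 + 0.020 + 0.095) = 0.41 / 0.134 = 3.0597
k* = 3.0597^(1/0.69) ≈ 5.0569
y* = (k*)^α = 5.0569^0.31 ≈ 1.6527

y* = 1.65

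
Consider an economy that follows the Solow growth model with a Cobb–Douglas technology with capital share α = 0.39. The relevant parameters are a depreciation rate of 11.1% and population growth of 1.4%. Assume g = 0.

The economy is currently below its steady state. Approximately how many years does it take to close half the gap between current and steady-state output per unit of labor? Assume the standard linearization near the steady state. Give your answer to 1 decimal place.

Near the steady state the convergence rate is λ = (1 − α)(n + δ).
λ = (1 − 0.39) × 0.125 = 0.61 × 0.125 = 0.07625
Half-life = ln 2 / λ = 0.6931 / 0.07625 ≈ 9.09 years

half-life ≈ 9.1 years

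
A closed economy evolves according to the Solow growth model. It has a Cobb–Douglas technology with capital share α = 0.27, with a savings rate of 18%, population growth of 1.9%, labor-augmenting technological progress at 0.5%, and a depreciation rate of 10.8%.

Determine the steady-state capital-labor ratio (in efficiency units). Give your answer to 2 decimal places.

Steady state requires s·f(k) = (n + g + δ)·k, i.e. s·k^α = (n + g + δ)·k.
Dividing both sides by k: k^(1−α) = s / (n + g + δ).
k^0.73 = 0.18 / (0.019 + 0.005 + 0.108) = 0.18 / 0.132 = 1.3636
k* = 1.3636^(1/0.73) ≈ 1.5293

k* ≈ 1.53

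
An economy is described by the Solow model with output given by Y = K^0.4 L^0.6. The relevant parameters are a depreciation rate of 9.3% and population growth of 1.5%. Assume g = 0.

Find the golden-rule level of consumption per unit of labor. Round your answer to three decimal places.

At the golden rule, f'(k) = n + δ, so α·k^(α−1) = n + δ and k_gold = (α/(n + δ))^(1/(1−α)).
k_gold = (0.4/0.108)^(1/0.6) = 3.7037^1.6667 ≈ 8.8664
c_gold = f(k_gold) − (n + δ)·k_gold = 2.3939 − 0.108×8.8664 ≈ 1.4363

c_gold ≈ 1.436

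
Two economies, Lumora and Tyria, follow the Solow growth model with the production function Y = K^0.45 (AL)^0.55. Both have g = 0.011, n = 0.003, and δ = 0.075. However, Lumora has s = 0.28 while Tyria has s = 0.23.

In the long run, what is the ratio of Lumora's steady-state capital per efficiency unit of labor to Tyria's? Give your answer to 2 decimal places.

ratio ≈ 1.43

Steady-state k* = [s/(n + g + δ)]^(1/(1−α)), so the ratio is [ (s_L/(n + g + δ)_L) / (s_T/(n + g + δ)_T) ]^1.8182.
s_L/(n + g + δ)_L = 0.28/0.089 = 3.1461; s_T/(n + g + δ)_T = 0.23/0.089 = 2.5843.
Ratio = (3.1461/2.5843)^1.8182 = 1.2174^1.8182 ≈ 1.4300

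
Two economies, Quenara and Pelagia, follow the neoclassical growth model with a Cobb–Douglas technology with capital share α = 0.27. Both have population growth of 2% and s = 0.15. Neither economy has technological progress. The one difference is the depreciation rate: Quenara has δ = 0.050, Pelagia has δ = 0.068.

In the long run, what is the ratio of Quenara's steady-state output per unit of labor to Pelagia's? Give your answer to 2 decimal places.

y*_Q / y*_P ≈ 1.09

Steady-state y* = [s/(n + δ)]^(α/(1−α)), so the ratio is [ (s_Q/(n + δ)_Q) / (s_P/(n + δ)_P) ]^0.3699.
s_Q/(n + δ)_Q = 0.15/0.070 = 2.1429; s_P/(n + δ)_P = 0.15/0.088 = 1.7045.
Ratio = (2.1429/1.7045)^0.3699 = 1.2572^0.3699 ≈ 1.0884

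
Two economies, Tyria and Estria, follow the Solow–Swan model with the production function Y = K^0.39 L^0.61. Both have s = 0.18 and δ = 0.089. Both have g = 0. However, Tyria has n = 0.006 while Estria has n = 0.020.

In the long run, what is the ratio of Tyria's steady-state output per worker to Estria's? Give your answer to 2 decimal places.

Steady-state y* = [s/(n + δ)]^(α/(1−α)), so the ratio is [ (s_T/(n + δ)_T) / (s_E/(n + δ)_E) ]^0.6393.
s_T/(n + δ)_T = 0.18/0.095 = 1.8947; s_E/(n + δ)_E = 0.18/0.109 = 1.6514.
Ratio = (1.8947/1.6514)^0.6393 = 1.1473^0.6393 ≈ 1.0918

ratio ≈ 1.09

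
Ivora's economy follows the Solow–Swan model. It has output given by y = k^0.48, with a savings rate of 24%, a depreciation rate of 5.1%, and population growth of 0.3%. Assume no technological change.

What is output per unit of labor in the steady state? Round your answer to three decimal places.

Steady state requires s·f(k) = (n + δ)·k, i.e. s·k^α = (n + δ)·k.
Dividing both sides by k: k^(1−α) = s / (n + δ).
k^0.52 = 0.24 / (0.003 + 0.051) = 0.24 / 0.054 = 4.4444
k* = 4.4444^(1/0.52) ≈ 17.6114
y* = (k*)^α = 17.6114^0.48 ≈ 3.9626

y* ≈ 3.963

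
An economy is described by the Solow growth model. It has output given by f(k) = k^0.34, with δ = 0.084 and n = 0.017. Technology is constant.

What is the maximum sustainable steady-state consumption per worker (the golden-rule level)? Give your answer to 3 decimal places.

At the golden rule, f'(k) = n + δ, so α·k^(α−1) = n + δ and k_gold = (α/(n + δ))^(1/(1−α)).
k_gold = (0.34/0.101)^(1/0.66) = 3.3663^1.5152 ≈ 6.2913
c_gold = f(k_gold) − (n + δ)·k_gold = 1.8688 − 0.101×6.2913 ≈ 1.2334

c_gold ≈ 1.233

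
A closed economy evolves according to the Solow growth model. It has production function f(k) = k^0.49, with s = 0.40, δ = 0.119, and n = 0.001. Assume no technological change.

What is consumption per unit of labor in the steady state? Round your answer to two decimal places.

At the steady state, Δk = 0, so s·k^α = (n + δ)·k.
Dividing both sides by k: k^(1−α) = s / (n + δ).
k^0.51 = 0.40 / (0.001 + 0.119) = 0.40 / 0.120 = 3.3333
k* = 3.3333^(1/0.51) ≈ 10.5985
y* = (k*)^α = 10.5985^0.49 ≈ 3.1796
c* = (1 − s)·y* = (1 − 0.40) × 3.1796 ≈ 1.9078

c* = 1.91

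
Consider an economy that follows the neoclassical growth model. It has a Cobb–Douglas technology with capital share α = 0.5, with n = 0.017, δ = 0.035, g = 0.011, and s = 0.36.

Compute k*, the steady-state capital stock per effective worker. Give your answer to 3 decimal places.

In steady state, investment equals break-even investment: s·k^α = (n + g + δ)·k.
Rearranging, k^(1−α) = s / (n + g + δ).
k^0.5 = 0.36 / (0.017 + 0.011 + 0.035) = 0.36 / 0.063 = 5.7143
k* = 5.7143^(1/0.5) ≈ 32.6532

k* ≈ 32.653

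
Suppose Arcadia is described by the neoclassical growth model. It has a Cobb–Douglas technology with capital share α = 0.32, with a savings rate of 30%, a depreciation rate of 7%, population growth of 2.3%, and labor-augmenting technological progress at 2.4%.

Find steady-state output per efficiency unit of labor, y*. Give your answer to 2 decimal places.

In steady state, investment equals break-even investment: s·k^α = (n + g + δ)·k.
Dividing both sides by k: k^(1−α) = s / (n + g + δ).
k^0.68 = 0.30 / (0.023 + 0.024 + 0.070) = 0.30 / 0.117 = 2.5641
k* = 2.5641^(1/0.68) ≈ 3.9937
y* = (k*)^α = 3.9937^0.32 ≈ 1.5575

y* ≈ 1.56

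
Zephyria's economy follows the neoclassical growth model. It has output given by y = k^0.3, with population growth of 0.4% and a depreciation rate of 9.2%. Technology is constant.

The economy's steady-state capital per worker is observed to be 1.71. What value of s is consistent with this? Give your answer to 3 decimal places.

s ≈ 0.140

Steady state requires s·f(k) = (n + δ)·k, i.e. s·k^α = (n + δ)·k.
So s / (n + δ) = (k*)^(1−α) = 1.71^0.7 = 1.4558.
Therefore s = 1.4558 × (n + δ) = 1.4558 × 0.096 = 0.1398.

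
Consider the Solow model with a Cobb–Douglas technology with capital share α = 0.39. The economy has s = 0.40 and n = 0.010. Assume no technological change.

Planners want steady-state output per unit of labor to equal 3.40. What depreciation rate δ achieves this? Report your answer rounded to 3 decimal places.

In steady state, investment equals break-even investment: s·k^α = (n + δ)·k.
Since y* = [s/(n + δ)]^(α/(1−α)), we have s/(n + δ) = (y*)^((1−α)/α) = 3.40^1.5641 = 6.7809.
Therefore n + δ = s / 6.7809 = 0.40 / 6.7809 = 0.0590, so δ = 0.0590 − 0.010 = 0.0490.

δ ≈ 0.049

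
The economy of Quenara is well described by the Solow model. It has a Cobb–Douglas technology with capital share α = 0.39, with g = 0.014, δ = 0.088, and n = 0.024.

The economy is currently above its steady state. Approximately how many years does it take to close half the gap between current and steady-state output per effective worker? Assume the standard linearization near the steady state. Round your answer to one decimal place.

t_½ ≈ 9.0 years

Near the steady state the convergence rate is λ = (1 − α)(n + g + δ).
λ = (1 − 0.39) × 0.126 = 0.61 × 0.126 = 0.07686
Half-life = ln 2 / λ = 0.6931 / 0.07686 ≈ 9.02 years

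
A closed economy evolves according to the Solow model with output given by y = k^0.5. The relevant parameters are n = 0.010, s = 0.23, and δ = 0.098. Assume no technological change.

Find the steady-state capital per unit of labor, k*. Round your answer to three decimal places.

In steady state, investment equals break-even investment: s·k^α = (n + δ)·k.
Rearranging, k^(1−α) = s / (n + δ).
k^0.5 = 0.23 / (0.010 + 0.098) = 0.23 / 0.108 = 2.1296
k* = 2.1296^(1/0.5) ≈ 4.5352

k* ≈ 4.535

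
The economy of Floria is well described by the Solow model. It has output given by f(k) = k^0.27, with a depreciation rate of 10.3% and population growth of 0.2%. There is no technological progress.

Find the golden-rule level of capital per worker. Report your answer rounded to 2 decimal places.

The golden rule sets f'(k) = n + δ, i.e. α·k^(α−1) = n + δ.
So k^(1−α) = α / (n + δ) = 0.27 / 0.105 = 2.5714.
k_gold = 2.5714^(1/0.73) ≈ 3.6465

k_gold ≈ 3.65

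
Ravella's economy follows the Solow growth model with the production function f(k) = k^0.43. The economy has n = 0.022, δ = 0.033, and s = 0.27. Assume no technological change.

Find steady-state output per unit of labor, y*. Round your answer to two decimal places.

In steady state, investment equals break-even investment: s·k^α = (n + δ)·k.
Dividing both sides by k: k^(1−α) = s / (n + δ).
k^0.57 = 0.27 / (0.022 + 0.033) = 0.27 / 0.055 = 4.9091
k* = 4.9091^(1/0.57) ≈ 16.3036
y* = (k*)^α = 16.3036^0.43 ≈ 3.3211

y* ≈ 3.32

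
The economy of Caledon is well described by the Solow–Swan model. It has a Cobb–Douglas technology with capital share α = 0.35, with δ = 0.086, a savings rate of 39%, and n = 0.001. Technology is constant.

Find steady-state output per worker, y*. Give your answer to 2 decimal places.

y* = 2.24

At the steady state, Δk = 0, so s·k^α = (n + δ)·k.
Rearranging, k^(1−α) = s / (n + δ).
k^0.65 = 0.39 / (0.001 + 0.086) = 0.39 / 0.087 = 4.4828
k* = 4.4828^(1/0.65) ≈ 10.0550
y* = (k*)^α = 10.0550^0.35 ≈ 2.2430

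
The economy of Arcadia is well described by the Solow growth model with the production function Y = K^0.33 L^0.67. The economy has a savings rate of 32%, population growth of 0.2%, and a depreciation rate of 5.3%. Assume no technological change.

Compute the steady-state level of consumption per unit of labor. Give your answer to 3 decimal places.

Steady state requires s·f(k) = (n + δ)·k, i.e. s·k^α = (n + δ)·k.
Dividing both sides by k: k^(1−α) = s / (n + δ).
k^0.67 = 0.32 / (0.002 + 0.053) = 0.32 / 0.055 = 5.8182
k* = 5.8182^(1/0.67) ≈ 13.8508
y* = (k*)^α = 13.8508^0.33 ≈ 2.3806
c* = (1 − s)·y* = (1 − 0.32) × 2.3806 ≈ 1.6188

c* = 1.619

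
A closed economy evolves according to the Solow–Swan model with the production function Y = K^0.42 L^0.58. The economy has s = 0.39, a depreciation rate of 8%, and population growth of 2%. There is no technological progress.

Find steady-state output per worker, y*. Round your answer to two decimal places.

y* ≈ 2.68

At the steady state, Δk = 0, so s·k^α = (n + δ)·k.
Rearranging, k^(1−α) = s / (n + δ).
k^0.58 = 0.39 / (0.020 + 0.080) = 0.39 / 0.100 = 3.9000
k* = 3.9000^(1/0.58) ≈ 10.4491
y* = (k*)^α = 10.4491^0.42 ≈ 2.6792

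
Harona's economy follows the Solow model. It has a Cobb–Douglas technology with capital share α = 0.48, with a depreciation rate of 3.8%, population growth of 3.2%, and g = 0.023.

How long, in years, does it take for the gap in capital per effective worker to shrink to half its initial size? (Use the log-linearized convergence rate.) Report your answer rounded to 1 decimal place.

half-life ≈ 14.3 years

Near the steady state the convergence rate is λ = (1 − α)(n + g + δ).
λ = (1 − 0.48) × 0.093 = 0.52 × 0.093 = 0.04836
Half-life = ln 2 / λ = 0.6931 / 0.04836 ≈ 14.33 years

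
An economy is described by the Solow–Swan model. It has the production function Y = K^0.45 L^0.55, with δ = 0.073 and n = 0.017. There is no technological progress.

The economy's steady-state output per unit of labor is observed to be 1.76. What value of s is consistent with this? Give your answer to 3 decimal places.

s ≈ 0.180

Steady state requires s·f(k) = (n + δ)·k, i.e. s·k^α = (n + δ)·k.
Since y* = [s/(n + δ)]^(α/(1−α)), we have s/(n + δ) = (y*)^((1−α)/α) = 1.76^1.2222 = 1.9956.
Therefore s = 1.9956 × (n + δ) = 1.9956 × 0.090 = 0.1796.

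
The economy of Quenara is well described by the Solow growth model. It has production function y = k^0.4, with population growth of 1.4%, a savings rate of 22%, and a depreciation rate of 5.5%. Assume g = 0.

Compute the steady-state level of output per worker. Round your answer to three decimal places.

In steady state, investment equals break-even investment: s·k^α = (n + δ)·k.
Rearranging, k^(1−α) = s / (n + δ).
k^0.6 = 0.22 / (0.014 + 0.055) = 0.22 / 0.069 = 3.1884
k* = 3.1884^(1/0.6) ≈ 6.9070
y* = (k*)^α = 6.9070^0.4 ≈ 2.1663

y* = 2.166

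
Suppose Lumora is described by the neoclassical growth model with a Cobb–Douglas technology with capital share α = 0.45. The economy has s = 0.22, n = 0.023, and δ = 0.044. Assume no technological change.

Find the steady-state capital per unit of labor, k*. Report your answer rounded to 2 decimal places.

Steady state requires s·f(k) = (n + δ)·k, i.e. s·k^α = (n + δ)·k.
Dividing both sides by k: k^(1−α) = s / (n + δ).
k^0.55 = 0.22 / (0.023 + 0.044) = 0.22 / 0.067 = 3.2836
k* = 3.2836^(1/0.55) ≈ 8.6860

k* = 8.69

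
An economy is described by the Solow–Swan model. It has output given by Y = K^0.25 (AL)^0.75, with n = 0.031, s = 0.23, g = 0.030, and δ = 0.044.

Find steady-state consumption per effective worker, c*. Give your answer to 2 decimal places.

c* = 1.00

Steady state requires s·f(k) = (n + g + δ)·k, i.e. s·k^α = (n + g + δ)·k.
Dividing both sides by k: k^(1−α) = s / (n + g + δ).
k^0.75 = 0.23 / (0.031 + 0.030 + 0.044) = 0.23 / 0.105 = 2.1905
k* = 2.1905^(1/0.75) ≈ 2.8448
y* = (k*)^α = 2.8448^0.25 ≈ 1.2987
c* = (1 − s)·y* = (1 − 0.23) × 1.2987 ≈ 1.0000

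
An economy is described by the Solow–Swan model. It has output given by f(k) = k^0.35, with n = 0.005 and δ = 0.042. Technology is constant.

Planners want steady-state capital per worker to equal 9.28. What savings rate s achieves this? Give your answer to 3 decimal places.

s ≈ 0.200

In steady state, investment equals break-even investment: s·k^α = (n + δ)·k.
So s / (n + δ) = (k*)^(1−α) = 9.28^0.65 = 4.2551.
Therefore s = 4.2551 × (n + δ) = 4.2551 × 0.047 = 0.2000.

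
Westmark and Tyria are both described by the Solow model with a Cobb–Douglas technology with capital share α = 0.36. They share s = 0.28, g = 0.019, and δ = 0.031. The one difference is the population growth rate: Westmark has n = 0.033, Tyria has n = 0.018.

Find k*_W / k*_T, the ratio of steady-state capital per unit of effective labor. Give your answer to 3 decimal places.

Steady-state k* = [s/(n + g + δ)]^(1/(1−α)), so the ratio is [ (s_W/(n + g + δ)_W) / (s_T/(n + g + δ)_T) ]^1.5625.
s_W/(n + g + δ)_W = 0.28/0.083 = 3.3735; s_T/(n + g + δ)_T = 0.28/0.068 = 4.1176.
Ratio = (3.3735/4.1176)^1.5625 = 0.8193^1.5625 ≈ 0.7324

k*_W / k*_T ≈ 0.732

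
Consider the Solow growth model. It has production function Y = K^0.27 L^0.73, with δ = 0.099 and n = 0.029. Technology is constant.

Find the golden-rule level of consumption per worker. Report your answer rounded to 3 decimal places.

c_gold ≈ 0.962

At the golden rule, f'(k) = n + δ, so α·k^(α−1) = n + δ and k_gold = (α/(n + δ))^(1/(1−α)).
k_gold = (0.27/0.128)^(1/0.73) = 2.1094^1.3699 ≈ 2.7801
c_gold = f(k_gold) − (n + δ)·k_gold = 1.3179 − 0.128×2.7801 ≈ 0.9620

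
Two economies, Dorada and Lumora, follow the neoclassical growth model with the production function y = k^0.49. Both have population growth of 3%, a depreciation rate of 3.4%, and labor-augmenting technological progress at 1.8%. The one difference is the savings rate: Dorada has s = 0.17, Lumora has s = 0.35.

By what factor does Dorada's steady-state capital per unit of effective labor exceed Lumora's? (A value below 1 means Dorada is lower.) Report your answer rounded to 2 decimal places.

ratio ≈ 0.24

Steady-state k* = [s/(n + g + δ)]^(1/(1−α)), so the ratio is [ (s_D/(n + g + δ)_D) / (s_L/(n + g + δ)_L) ]^1.9608.
s_D/(n + g + δ)_D = 0.17/0.082 = 2.0732; s_L/(n + g + δ)_L = 0.35/0.082 = 4.2683.
Ratio = (2.0732/4.2683)^1.9608 = 0.4857^1.9608 ≈ 0.2427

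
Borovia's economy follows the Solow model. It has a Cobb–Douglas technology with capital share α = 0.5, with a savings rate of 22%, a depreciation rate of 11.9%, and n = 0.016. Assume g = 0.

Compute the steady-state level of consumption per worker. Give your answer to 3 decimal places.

c* ≈ 1.271

Steady state requires s·f(k) = (n + δ)·k, i.e. s·k^α = (n + δ)·k.
Dividing both sides by k: k^(1−α) = s / (n + δ).
k^0.5 = 0.22 / (0.016 + 0.119) = 0.22 / 0.135 = 1.6296
k* = 1.6296^(1/0.5) ≈ 2.6556
y* = (k*)^α = 2.6556^0.5 ≈ 1.6296
c* = (1 − s)·y* = (1 − 0.22) × 1.6296 ≈ 1.2711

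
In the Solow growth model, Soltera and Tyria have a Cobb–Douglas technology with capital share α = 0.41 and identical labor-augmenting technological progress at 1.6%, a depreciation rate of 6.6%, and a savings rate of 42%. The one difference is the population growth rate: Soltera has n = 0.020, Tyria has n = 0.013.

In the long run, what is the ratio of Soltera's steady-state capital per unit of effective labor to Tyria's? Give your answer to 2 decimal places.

Steady-state k* = [s/(n + g + δ)]^(1/(1−α)), so the ratio is [ (s_S/(n + g + δ)_S) / (s_T/(n + g + δ)_T) ]^1.6949.
s_S/(n + g + δ)_S = 0.42/0.102 = 4.1176; s_T/(n + g + δ)_T = 0.42/0.095 = 4.4211.
Ratio = (4.1176/4.4211)^1.6949 = 0.9314^1.6949 ≈ 0.8865

k*_S / k*_T ≈ 0.89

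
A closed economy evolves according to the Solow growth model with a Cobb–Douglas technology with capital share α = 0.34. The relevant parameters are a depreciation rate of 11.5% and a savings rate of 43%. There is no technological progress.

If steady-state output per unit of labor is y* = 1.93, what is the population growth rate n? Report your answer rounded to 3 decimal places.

In steady state, investment equals break-even investment: s·k^α = (n + δ)·k.
Since y* = [s/(n + δ)]^(α/(1−α)), we have s/(n + δ) = (y*)^((1−α)/α) = 1.93^1.9412 = 3.5836.
Therefore n + δ = s / 3.5836 = 0.43 / 3.5836 = 0.1200, so n = 0.1200 − 0.115 = 0.0050.

n ≈ 0.005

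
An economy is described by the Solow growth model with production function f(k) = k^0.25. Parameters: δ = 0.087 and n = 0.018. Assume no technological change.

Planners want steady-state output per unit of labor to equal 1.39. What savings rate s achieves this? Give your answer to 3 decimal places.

s ≈ 0.282

Steady state requires s·f(k) = (n + δ)·k, i.e. s·k^α = (n + δ)·k.
Since y* = [s/(n + δ)]^(α/(1−α)), we have s/(n + δ) = (y*)^((1−α)/α) = 1.39^3 = 2.6856.
Therefore s = 2.6856 × (n + δ) = 2.6856 × 0.105 = 0.2820.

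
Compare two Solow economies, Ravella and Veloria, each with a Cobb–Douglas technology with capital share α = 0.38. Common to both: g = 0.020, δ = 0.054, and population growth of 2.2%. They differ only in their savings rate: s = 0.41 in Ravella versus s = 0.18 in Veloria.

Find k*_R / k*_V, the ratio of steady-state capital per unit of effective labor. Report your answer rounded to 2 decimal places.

k*_R / k*_V ≈ 3.77

Steady-state k* = [s/(n + g + δ)]^(1/(1−α)), so the ratio is [ (s_R/(n + g + δ)_R) / (s_V/(n + g + δ)_V) ]^1.6129.
s_R/(n + g + δ)_R = 0.41/0.096 = 4.2708; s_V/(n + g + δ)_V = 0.18/0.096 = 1.8750.
Ratio = (4.2708/1.8750)^1.6129 = 2.2778^1.6129 ≈ 3.7726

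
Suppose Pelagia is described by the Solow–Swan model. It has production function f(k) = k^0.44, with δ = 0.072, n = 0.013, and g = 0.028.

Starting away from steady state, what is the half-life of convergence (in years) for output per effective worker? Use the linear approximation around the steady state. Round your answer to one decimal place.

half-life ≈ 11.0 years

Near the steady state the convergence rate is λ = (1 − α)(n + g + δ).
λ = (1 − 0.44) × 0.113 = 0.56 × 0.113 = 0.06328
Half-life = ln 2 / λ = 0.6931 / 0.06328 ≈ 10.95 years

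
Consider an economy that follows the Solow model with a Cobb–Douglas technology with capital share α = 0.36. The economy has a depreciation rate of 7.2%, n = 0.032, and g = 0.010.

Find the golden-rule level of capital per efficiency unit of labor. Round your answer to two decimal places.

The golden rule sets f'(k) = n + g + δ, i.e. α·k^(α−1) = n + g + δ.
So k^(1−α) = α / (n + g + δ) = 0.36 / 0.114 = 3.1579.
k_gold = 3.1579^(1/0.64) ≈ 6.0299

k_gold ≈ 6.03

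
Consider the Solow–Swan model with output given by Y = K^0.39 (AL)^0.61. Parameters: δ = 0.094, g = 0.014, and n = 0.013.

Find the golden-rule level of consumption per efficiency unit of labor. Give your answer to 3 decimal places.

At the golden rule, f'(k) = n + g + δ, so α·k^(α−1) = n + g + δ and k_gold = (α/(n + g + δ))^(1/(1−α)).
k_gold = (0.39/0.121)^(1/0.61) = 3.2231^1.6393 ≈ 6.8110
c_gold = f(k_gold) − (n + g + δ)·k_gold = 2.1133 − 0.121×6.8110 ≈ 1.2892

c_gold ≈ 1.289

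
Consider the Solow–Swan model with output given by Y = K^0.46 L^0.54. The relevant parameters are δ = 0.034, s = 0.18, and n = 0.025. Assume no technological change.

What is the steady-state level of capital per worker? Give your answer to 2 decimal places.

k* = 7.89

At the steady state, Δk = 0, so s·k^α = (n + δ)·k.
Dividing both sides by k: k^(1−α) = s / (n + δ).
k^0.54 = 0.18 / (0.025 + 0.034) = 0.18 / 0.059 = 3.0508
k* = 3.0508^(1/0.54) ≈ 7.8897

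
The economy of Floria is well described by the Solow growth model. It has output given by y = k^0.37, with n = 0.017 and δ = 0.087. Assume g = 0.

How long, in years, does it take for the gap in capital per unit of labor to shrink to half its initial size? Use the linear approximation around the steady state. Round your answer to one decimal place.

Near the steady state the convergence rate is λ = (1 − α)(n + δ).
λ = (1 − 0.37) × 0.104 = 0.63 × 0.104 = 0.06552
Half-life = ln 2 / λ = 0.6931 / 0.06552 ≈ 10.58 years

about 10.6 years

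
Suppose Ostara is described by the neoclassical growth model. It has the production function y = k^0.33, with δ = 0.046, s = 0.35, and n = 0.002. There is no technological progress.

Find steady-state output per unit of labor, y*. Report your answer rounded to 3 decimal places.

y* = 2.661

Steady state requires s·f(k) = (n + δ)·k, i.e. s·k^α = (n + δ)·k.
Dividing both sides by k: k^(1−α) = s / (n + δ).
k^0.67 = 0.35 / (0.002 + 0.046) = 0.35 / 0.048 = 7.2917
k* = 7.2917^(1/0.67) ≈ 19.4001
y* = (k*)^α = 19.4001^0.33 ≈ 2.6606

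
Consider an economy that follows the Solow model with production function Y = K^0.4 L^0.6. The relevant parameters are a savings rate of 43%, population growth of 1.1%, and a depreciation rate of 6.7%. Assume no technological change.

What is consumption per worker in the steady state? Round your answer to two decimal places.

At the steady state, Δk = 0, so s·k^α = (n + δ)·k.
Dividing both sides by k: k^(1−α) = s / (n + δ).
k^0.6 = 0.43 / (0.011 + 0.067) = 0.43 / 0.078 = 5.5128
k* = 5.5128^(1/0.6) ≈ 17.2036
y* = (k*)^α = 17.2036^0.4 ≈ 3.1207
c* = (1 − s)·y* = (1 − 0.43) × 3.1207 ≈ 1.7788

c* = 1.78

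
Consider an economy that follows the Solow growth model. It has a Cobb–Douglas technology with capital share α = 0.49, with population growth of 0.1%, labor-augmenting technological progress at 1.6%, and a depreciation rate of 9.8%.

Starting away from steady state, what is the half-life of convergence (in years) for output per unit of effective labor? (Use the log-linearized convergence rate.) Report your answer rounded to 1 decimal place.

t_½ ≈ 11.8 years

Near the steady state the convergence rate is λ = (1 − α)(n + g + δ).
λ = (1 − 0.49) × 0.115 = 0.51 × 0.115 = 0.05865
Half-life = ln 2 / λ = 0.6931 / 0.05865 ≈ 11.82 years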